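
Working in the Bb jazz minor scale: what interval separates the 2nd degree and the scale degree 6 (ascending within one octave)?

perfect fifth

The scale runs Bb C Db Eb F G A.
2nd degree = C; degree 6 = G.
Counting 5 letters and 7 half steps from C gives a perfect fifth.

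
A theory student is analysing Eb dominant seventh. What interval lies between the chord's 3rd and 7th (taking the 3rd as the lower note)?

d5

The chord tones of Eb7 (Eb dominant seventh) are Eb–G–Bb–Db.
The 3rd is G and the 7th is Db.
From G to Db: 6 semitones over a fifth = diminished.
This 3–7 tritone is the characteristic tension at the heart of the dominant sound.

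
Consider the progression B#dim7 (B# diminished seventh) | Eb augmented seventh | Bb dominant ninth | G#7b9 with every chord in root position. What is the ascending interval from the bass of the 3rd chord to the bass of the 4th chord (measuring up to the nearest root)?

The roots are Bb and G#.
Bb up to G# is 10 semitones, a half step wider than a major sixth, so the interval is augmented.

augmented sixth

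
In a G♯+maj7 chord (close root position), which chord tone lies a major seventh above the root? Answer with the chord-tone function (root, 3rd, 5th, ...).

G♯maj7#5: G♯, B♯, D𝄪, F𝄪.
The root is G♯. A major seventh above G♯ is F𝄪.
F𝄪 is the chord's 7th.

7th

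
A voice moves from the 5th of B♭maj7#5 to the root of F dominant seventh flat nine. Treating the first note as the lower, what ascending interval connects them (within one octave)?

diminished octave

The 5th of B♭maj7#5 is F♯; the root of F dominant seventh flat nine is F.
F♯ up to F is 11 semitones, a half step narrower than a perfect octave, so the interval is diminished.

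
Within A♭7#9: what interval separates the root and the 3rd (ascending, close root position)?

major third

A♭ dominant seventh sharp nine is spelled A♭-C-E♭-G♭-B.
Root = A♭; 3rd = C.
A♭ up to C spans 3 letter names and 4 semitones — a major third.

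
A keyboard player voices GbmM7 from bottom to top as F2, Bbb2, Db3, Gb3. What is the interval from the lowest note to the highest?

minor ninth

The outer voices are F2 and Gb3.
From F to Gb: 13 semitones over a ninth = minor.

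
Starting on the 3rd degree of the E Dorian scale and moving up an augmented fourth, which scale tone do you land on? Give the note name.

The scale is E F♯ G A B C♯ D.
The 3rd degree is G; an augmented fourth above that is C♯ — scale degree 6.

C#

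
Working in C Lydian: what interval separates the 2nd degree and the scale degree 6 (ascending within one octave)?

perfect fifth

C lydian: C D E F# G A B.
2nd degree = D; 6th degree = A.
From D to A is 7 semitones, exactly the perfect fifth.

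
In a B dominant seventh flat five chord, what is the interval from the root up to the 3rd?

M3

Spelling the chord: B-D#-F-A.
So we need the interval from B up to D#.
Counting 3 letters and 4 half steps from B gives a major third.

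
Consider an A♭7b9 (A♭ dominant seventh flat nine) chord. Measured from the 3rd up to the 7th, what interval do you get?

diminished fifth

A♭7b9 is spelled A♭, C, E♭, G♭, B𝄫.
The 3rd is C and the 7th is G♭.
5 letter names make it a fifth; at 6 semitones (a half step narrower than perfect) the quality is diminished.
This 3–7 tritone is the characteristic tension at the heart of the dominant sound.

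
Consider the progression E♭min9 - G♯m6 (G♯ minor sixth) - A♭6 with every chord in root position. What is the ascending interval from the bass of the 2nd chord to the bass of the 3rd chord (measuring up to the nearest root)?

diminished 2nd

The roots are G♯ and A♭.
2 letter names make it a second; at 0 semitones (a whole step narrower than major) the quality is diminished.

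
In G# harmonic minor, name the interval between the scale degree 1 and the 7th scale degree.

Spelling G# harmonic minor: G# A# B C# D# E F##.
So we need the interval from G# up to F##.
From G# to F## is 11 semitones, exactly the major seventh.

major seventh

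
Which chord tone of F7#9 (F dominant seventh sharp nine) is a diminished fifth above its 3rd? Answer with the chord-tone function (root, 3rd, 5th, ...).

F7#9 (F dominant seventh sharp nine) is spelled F, A, C, Eb, G#.
The 3rd is A. A diminished fifth above A is Eb.
Eb is the chord's 7th.

7th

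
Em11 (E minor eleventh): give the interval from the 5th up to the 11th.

minor seventh

Em11: E-G-B-D-F♯-A.
That puts B below A.
B up to A is 10 semitones, a half step narrower than a major seventh, so the interval is minor.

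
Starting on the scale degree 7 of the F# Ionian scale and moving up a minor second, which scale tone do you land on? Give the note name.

The scale is F# G# A# B C# D# E#.
The scale degree 7 is E#; a minor second above that is F# — scale degree 1.

F#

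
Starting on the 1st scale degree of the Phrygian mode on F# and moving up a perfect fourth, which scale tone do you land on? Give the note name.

B

The scale is F# G A B C# D E.
The 1st scale degree is F#; a perfect fourth above that is B — scale degree 4.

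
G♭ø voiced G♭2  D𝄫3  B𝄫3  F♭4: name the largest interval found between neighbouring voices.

major sixth

Adjacent intervals: G♭2→D𝄫3 = diminished fifth; D𝄫3→B𝄫3 = major sixth; B𝄫3→F♭4 = perfect fifth.
The largest is D𝄫3 to B𝄫3, a major sixth (9 semitones).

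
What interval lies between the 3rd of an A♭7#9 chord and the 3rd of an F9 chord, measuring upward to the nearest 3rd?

major 6th

A♭7#9 has C as its 3rd, and F9 has A as its 3rd.
From C to A is 9 semitones, exactly the major sixth.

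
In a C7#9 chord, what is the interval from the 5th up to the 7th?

The chord tones of C dominant seventh sharp nine are C–E–G–Bb–D#.
5th = G; 7th = Bb.
G up to Bb is 3 semitones, a half step narrower than a major third, so the interval is minor.

minor 3rd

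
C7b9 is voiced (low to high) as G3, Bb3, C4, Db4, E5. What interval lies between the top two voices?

Those voices are Db4 and E5.
From Db to E: 15 semitones over a ninth = augmented.

A9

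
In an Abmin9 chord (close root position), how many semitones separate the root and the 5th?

7

Abmin9 (Ab minor ninth) is spelled Ab Cb Eb Gb Bb.
Ab to Eb is a perfect fifth: 7 semitones.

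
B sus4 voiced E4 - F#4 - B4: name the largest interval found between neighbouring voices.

perfect 4th

Adjacent intervals: E4→F#4 = major second; F#4→B4 = perfect fourth.
The largest is F#4 to B4, a perfect fourth (5 semitones).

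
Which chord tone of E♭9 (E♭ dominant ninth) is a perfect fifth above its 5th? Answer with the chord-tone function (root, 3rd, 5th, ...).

The chord tones of E♭9 are E♭-G-B♭-D♭-F.
The 5th is B♭. A perfect fifth above B♭ is F.
F is the chord's 9th.

9th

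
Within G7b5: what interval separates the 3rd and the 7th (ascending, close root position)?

diminished fifth

The chord tones of G7b5 are G–B–Db–F.
3rd = B; 7th = F.
B up to F is 6 semitones, a half step narrower than a perfect fifth, so the interval is diminished.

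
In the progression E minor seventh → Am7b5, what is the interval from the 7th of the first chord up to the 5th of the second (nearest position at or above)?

E minor seventh has D as its 7th, and Am7b5 has Eb as its 5th.
2 letter names make it a second; at 1 semitone (a half step narrower than major) the quality is minor.

minor 2nd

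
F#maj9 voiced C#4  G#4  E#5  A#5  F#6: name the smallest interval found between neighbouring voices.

perfect fourth

Adjacent intervals: C#4→G#4 = perfect fifth; G#4→E#5 = major sixth; E#5→A#5 = perfect fourth; A#5→F#6 = minor sixth.
The smallest is E#5 to A#5, a perfect fourth (5 semitones).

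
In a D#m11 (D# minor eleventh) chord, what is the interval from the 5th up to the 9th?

The chord tones of D#m11 are D#–F#–A#–C#–E#–G#.
That puts A# below E#.
Counting 5 letters and 7 half steps from A# gives a perfect fifth.

perfect fifth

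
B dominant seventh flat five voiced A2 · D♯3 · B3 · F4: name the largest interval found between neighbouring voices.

Adjacent intervals: A2→D♯3 = augmented fourth; D♯3→B3 = minor sixth; B3→F4 = diminished fifth.
The largest is D♯3 to B3, a minor sixth (8 semitones).

minor sixth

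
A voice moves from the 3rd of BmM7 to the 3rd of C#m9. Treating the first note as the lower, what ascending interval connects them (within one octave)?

The 3rd of BmM7 is D; the 3rd of C#m9 is E.
D up to E spans 2 letter names and 2 semitones — a major second.

major second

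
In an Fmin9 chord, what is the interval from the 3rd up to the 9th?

major seventh

Spelling the chord: F-Ab-C-Eb-G.
3rd = Ab; 9th = G.
From Ab to G is 11 semitones, exactly the major seventh.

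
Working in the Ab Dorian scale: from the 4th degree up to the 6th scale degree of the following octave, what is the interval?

Spelling the Ab Dorian scale: Ab Bb Cb Db Eb F Gb.
So we need the interval from Db up to F.
From Db to F is 16 semitones, exactly the major tenth.

M10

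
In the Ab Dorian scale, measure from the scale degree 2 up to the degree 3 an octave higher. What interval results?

minor ninth

Spelling the Ab Dorian scale: Ab Bb Cb Db Eb F Gb.
So we need the interval from Bb up to Cb.
Bb up to Cb is 13 semitones, a half step narrower than a major ninth, so the interval is minor.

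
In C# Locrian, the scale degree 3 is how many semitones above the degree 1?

The scale is C# D E F# G A B.
C# up to E is a minor third — 3 semitones.

3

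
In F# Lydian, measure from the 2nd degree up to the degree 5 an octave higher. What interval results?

perfect 11th

Spelling F# Lydian: F# G# A# B# C# D# E#.
2nd degree = G#; scale degree 5 (up an octave) = C#.
G# up to C# spans 11 letter names and 17 semitones — a perfect eleventh.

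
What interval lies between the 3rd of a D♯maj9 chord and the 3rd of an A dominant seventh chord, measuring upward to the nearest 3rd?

The 3rd of D♯maj9 is F𝄪; the 3rd of A dominant seventh is C♯.
5 letter names make it a fifth; at 6 semitones (a half step narrower than perfect) the quality is diminished.

diminished fifth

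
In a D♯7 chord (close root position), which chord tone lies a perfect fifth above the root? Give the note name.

A#

D♯7 is spelled D♯, F𝄪, A♯, C♯.
The root is D♯. A perfect fifth above D♯ is A♯.
A♯ is the chord's 5th.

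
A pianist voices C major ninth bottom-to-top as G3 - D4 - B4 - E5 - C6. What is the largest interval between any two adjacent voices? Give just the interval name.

major 6th

Adjacent intervals: G3→D4 = perfect fifth; D4→B4 = major sixth; B4→E5 = perfect fourth; E5→C6 = minor sixth.
The largest is D4 to B4, a major sixth (9 semitones).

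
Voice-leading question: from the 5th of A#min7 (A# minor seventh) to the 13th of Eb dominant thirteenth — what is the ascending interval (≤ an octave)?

A#min7 (A# minor seventh) has E# as its 5th, and Eb dominant thirteenth has C as its 13th.
E# up to C is 7 semitones, a whole step narrower than a major sixth, so the interval is diminished.

diminished sixth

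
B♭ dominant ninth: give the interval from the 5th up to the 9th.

perfect fifth

The chord tones of B♭9 (B♭ dominant ninth) are B♭ D F A♭ C.
5th = F; 9th = C.
From F to C is 7 semitones, exactly the perfect fifth.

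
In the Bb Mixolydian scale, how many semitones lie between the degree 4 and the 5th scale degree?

2

The scale is Bb C D Eb F G Ab.
Eb up to F is a major second — 2 semitones.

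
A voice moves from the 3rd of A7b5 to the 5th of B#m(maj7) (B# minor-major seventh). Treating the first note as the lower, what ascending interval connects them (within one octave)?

augmented fourth

A7b5 has C# as its 3rd, and B#m(maj7) (B# minor-major seventh) has F## as its 5th.
4 letter names make it a fourth; at 6 semitones (a half step wider than perfect) the quality is augmented.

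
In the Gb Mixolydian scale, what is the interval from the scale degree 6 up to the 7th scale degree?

minor 2nd

The scale runs Gb Ab Bb Cb Db Eb Fb.
The scale degree 6 is Eb and the 7th degree is Fb.
From Eb to Fb: 1 semitone over a second = minor.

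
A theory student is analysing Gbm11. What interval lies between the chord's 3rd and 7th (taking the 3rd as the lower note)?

perfect fifth

Spelling the chord: Gb, Bbb, Db, Fb, Ab, Cb.
So we need the interval from Bbb up to Fb.
From Bbb to Fb is 7 semitones, exactly the perfect fifth.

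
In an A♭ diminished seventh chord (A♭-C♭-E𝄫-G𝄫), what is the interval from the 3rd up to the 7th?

So we need the interval from C♭ up to G𝄫.
From C♭ to G𝄫: 6 semitones over a fifth = diminished.

diminished 5th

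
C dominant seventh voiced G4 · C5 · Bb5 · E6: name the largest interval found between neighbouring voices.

minor seventh

Adjacent intervals: G4→C5 = perfect fourth; C5→Bb5 = minor seventh; Bb5→E6 = augmented fourth.
The largest is C5 to Bb5, a minor seventh (10 semitones).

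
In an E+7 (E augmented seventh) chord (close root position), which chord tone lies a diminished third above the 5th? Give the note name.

D

The chord tones of E augmented seventh are E–G#–B#–D.
The 5th is B#. A diminished third above B# is D.
D is the chord's 7th.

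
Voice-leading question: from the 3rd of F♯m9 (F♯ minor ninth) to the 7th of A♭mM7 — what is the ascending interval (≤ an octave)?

minor seventh

The 3rd of F♯m9 (F♯ minor ninth) is A; the 7th of A♭mM7 is G.
A up to G is 10 semitones, a half step narrower than a major seventh, so the interval is minor.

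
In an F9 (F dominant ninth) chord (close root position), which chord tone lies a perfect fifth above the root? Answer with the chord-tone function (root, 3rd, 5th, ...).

Spelling the chord: F–A–C–E♭–G.
The root is F. A perfect fifth above F is C.
C is the chord's 5th.

5th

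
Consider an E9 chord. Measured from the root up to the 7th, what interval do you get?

E9 (E dominant ninth): E, G#, B, D, F#.
The root is E and the 7th is D.
From E to D: 10 semitones over a seventh = minor.

minor seventh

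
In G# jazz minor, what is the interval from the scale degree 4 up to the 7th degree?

augmented 4th

Spelling G# jazz minor: G# A# B C# D# E# F##.
That puts C# below F##.
C# up to F## is 6 semitones, a half step wider than a perfect fourth, so the interval is augmented.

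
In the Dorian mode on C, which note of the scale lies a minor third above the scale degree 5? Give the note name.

The scale is C D Eb F G A Bb.
The scale degree 5 is G; a minor third above that is Bb — scale degree 7.

Bb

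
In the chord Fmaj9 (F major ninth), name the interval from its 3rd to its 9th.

F major ninth is spelled F, A, C, E, G.
The 3rd is A and the 9th is G.
A up to G is 10 semitones, a half step narrower than a major seventh, so the interval is minor.

minor seventh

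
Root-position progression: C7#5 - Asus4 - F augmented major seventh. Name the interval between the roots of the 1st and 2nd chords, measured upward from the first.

The roots are C and A.
Counting 6 letters and 9 half steps from C gives a major sixth.

major 6th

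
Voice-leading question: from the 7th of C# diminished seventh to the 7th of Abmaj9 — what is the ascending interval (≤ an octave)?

C# diminished seventh has Bb as its 7th, and Abmaj9 has G as its 7th.
From Bb to G is 9 semitones, exactly the major sixth.

M6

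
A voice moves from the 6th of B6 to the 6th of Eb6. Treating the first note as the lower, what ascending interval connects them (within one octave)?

diminished 4th

B6 has G# as its 6th, and Eb6 has C as its 6th.
4 letter names make it a fourth; at 4 semitones (a half step narrower than perfect) the quality is diminished.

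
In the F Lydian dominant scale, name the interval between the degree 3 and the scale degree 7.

The scale runs F G A B C D Eb.
So we need the interval from A up to Eb.
From A to Eb: 6 semitones over a fifth = diminished.

diminished fifth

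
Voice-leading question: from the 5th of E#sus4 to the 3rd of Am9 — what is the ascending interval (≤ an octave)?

diminished 2nd

E#sus4 has B# as its 5th, and Am9 has C as its 3rd.
B# up to C is 0 semitones, a whole step narrower than a major second, so the interval is diminished.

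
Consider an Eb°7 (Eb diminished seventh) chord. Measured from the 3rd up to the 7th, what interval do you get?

diminished 5th

Eb diminished seventh: Eb Gb Bbb Dbb.
That puts Gb below Dbb.
5 letter names make it a fifth; at 6 semitones (a half step narrower than perfect) the quality is diminished.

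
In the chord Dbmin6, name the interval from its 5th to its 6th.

The chord tones of Db minor sixth are Db-Fb-Ab-Bb.
So we need the interval from Ab up to Bb.
From Ab to Bb is 2 semitones, exactly the major second.

major second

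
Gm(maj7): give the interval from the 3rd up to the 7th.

augmented fifth

GmM7 is spelled G-Bb-D-F#.
3rd = Bb; 7th = F#.
5 letter names make it a fifth; at 8 semitones (a half step wider than perfect) the quality is augmented.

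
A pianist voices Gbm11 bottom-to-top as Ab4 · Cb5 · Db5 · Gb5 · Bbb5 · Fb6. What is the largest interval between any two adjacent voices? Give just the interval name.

perfect fifth

Adjacent intervals: Ab4→Cb5 = minor third; Cb5→Db5 = major second; Db5→Gb5 = perfect fourth; Gb5→Bbb5 = minor third; Bbb5→Fb6 = perfect fifth.
The largest is Bbb5 to Fb6, a perfect fifth (7 semitones).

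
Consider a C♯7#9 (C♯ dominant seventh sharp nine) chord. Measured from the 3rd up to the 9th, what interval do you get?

C♯7#9 is spelled C♯ E♯ G♯ B D𝄪.
3rd = E♯; 9th = D𝄪.
Counting 7 letters and 11 half steps from E♯ gives a major seventh.

major seventh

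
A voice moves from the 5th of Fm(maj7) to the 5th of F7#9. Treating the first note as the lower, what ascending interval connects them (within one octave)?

P1

Fm(maj7) has C as its 5th, and F7#9 has C as its 5th.
From C to C is 0 semitones, exactly the perfect unison.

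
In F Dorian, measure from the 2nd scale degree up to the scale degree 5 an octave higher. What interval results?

Spelling F Dorian: F G A♭ B♭ C D E♭.
2nd scale degree = G; scale degree 5 (up an octave) = C.
Counting 11 letters and 17 half steps from G gives a perfect eleventh.

perfect eleventh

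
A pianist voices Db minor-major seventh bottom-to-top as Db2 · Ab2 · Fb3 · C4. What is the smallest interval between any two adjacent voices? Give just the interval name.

Adjacent intervals: Db2→Ab2 = perfect fifth; Ab2→Fb3 = minor sixth; Fb3→C4 = augmented fifth.
The smallest is Db2 to Ab2, a perfect fifth (7 semitones).

perfect fifth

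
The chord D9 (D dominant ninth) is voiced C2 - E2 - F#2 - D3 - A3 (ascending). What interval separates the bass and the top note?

major thirteenth

The outer voices are C2 and A3.
Counting 13 letters and 21 half steps from C gives a major thirteenth.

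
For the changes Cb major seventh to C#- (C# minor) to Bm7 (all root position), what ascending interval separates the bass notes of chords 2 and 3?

minor 7th

The roots are C# and B.
C# up to B is 10 semitones, a half step narrower than a major seventh, so the interval is minor.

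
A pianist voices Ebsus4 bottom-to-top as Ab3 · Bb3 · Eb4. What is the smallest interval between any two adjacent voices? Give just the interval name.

major second

Adjacent intervals: Ab3→Bb3 = major second; Bb3→Eb4 = perfect fourth.
The smallest is Ab3 to Bb3, a major second (2 semitones).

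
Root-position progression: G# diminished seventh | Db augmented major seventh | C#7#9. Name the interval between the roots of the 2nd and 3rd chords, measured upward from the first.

The roots are Db and C#.
7 letter names make it a seventh; at 12 semitones (a half step wider than major) the quality is augmented.

augmented 7th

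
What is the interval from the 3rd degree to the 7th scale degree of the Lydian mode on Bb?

perfect fifth

Spelling the Lydian mode on Bb: Bb C D E F G A.
So we need the interval from D up to A.
Counting 5 letters and 7 half steps from D gives a perfect fifth.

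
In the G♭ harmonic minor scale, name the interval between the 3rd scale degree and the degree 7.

augmented fifth

Spelling the G♭ harmonic minor scale: G♭ A♭ B𝄫 C♭ D♭ E𝄫 F.
That puts B𝄫 below F.
From B𝄫 to F: 8 semitones over a fifth = augmented.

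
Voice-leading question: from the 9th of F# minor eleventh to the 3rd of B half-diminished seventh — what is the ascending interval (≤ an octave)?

diminished fifth

F# minor eleventh has G# as its 9th, and B half-diminished seventh has D as its 3rd.
G# up to D is 6 semitones, a half step narrower than a perfect fifth, so the interval is diminished.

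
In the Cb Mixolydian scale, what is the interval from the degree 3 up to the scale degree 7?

diminished fifth

The scale runs Cb Db Eb Fb Gb Ab Bbb.
So we need the interval from Eb up to Bbb.
Eb up to Bbb is 6 semitones, a half step narrower than a perfect fifth, so the interval is diminished.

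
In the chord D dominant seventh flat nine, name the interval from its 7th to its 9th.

D dominant seventh flat nine is spelled D F# A C Eb.
So we need the interval from C up to Eb.
C up to Eb is 3 semitones, a half step narrower than a major third, so the interval is minor.

minor third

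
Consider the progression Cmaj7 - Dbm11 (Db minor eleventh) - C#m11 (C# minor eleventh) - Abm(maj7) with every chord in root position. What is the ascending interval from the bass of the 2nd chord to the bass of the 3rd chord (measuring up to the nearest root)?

The roots are Db and C#.
Db up to C# is 12 semitones, a half step wider than a major seventh, so the interval is augmented.

augmented 7th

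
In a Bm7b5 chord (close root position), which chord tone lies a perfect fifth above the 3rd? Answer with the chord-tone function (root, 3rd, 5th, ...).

7th

B half-diminished seventh is spelled B–D–F–A.
The 3rd is D. A perfect fifth above D is A.
A is the chord's 7th.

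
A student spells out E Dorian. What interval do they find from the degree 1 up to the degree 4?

perfect fourth

The scale runs E F# G A B C# D.
Degree 1 = E; scale degree 4 = A.
From E to A is 5 semitones, exactly the perfect fourth.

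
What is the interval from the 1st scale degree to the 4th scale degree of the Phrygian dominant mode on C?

Spelling the Phrygian dominant mode on C: C Db E F G Ab Bb.
That puts C below F.
From C to F is 5 semitones, exactly the perfect fourth.

P4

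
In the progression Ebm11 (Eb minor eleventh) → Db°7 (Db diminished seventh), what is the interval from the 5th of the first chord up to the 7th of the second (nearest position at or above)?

diminished second

The 5th of Ebm11 (Eb minor eleventh) is Bb; the 7th of Db°7 (Db diminished seventh) is Cbb.
Bb up to Cbb is 0 semitones, a whole step narrower than a major second, so the interval is diminished.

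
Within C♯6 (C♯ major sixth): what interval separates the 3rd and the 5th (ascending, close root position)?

The chord tones of C♯6 (C♯ major sixth) are C♯–E♯–G♯–A♯.
That puts E♯ below G♯.
3 letter names make it a third; at 3 semitones (a half step narrower than major) the quality is minor.

minor third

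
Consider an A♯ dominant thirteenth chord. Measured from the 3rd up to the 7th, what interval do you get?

diminished fifth

A♯13 is spelled A♯, C𝄪, E♯, G♯, B♯, F𝄪.
That puts C𝄪 below G♯.
From C𝄪 to G♯: 6 semitones over a fifth = diminished.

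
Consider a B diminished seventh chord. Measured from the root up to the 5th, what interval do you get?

Bdim7 (B diminished seventh): B, D, F, A♭.
That puts B below F.
B up to F is 6 semitones, a half step narrower than a perfect fifth, so the interval is diminished.

diminished 5th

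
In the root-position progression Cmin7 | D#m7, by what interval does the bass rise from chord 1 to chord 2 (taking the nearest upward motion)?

The roots are C and D#.
2 letter names make it a second; at 3 semitones (a half step wider than major) the quality is augmented.

A2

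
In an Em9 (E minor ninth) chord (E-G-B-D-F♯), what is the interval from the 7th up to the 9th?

major third

So we need the interval from D up to F♯.
D up to F♯ spans 3 letter names and 4 semitones — a major third.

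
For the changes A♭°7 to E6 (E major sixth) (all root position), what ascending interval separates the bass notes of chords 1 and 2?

The roots are A♭ and E.
From A♭ to E: 8 semitones over a fifth = augmented.

A5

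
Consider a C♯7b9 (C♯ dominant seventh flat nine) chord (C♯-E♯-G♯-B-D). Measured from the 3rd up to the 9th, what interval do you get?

The 3rd is E♯ and the 9th is D.
From E♯ to D: 9 semitones over a seventh = diminished.

diminished seventh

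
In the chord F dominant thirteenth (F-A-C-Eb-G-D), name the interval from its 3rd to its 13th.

perfect eleventh

3rd = A; 13th = D.
Counting 11 letters and 17 half steps from A gives a perfect eleventh.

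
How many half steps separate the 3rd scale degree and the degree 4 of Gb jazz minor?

The scale is Gb Ab Bbb Cb Db Eb F.
Bbb up to Cb is a major second — 2 semitones.

2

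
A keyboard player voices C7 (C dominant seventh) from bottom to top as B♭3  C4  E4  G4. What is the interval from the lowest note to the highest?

major sixth

The outer voices are B♭3 and G4.
B♭ up to G spans 6 letter names and 9 semitones — a major sixth.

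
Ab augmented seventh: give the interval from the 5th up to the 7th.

diminished third

Ab7#5: Ab–C–E–Gb.
5th = E; 7th = Gb.
E up to Gb is 2 semitones, a whole step narrower than a major third, so the interval is diminished.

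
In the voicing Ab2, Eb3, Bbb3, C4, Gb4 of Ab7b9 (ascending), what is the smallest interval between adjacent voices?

augmented second

Adjacent intervals: Ab2→Eb3 = perfect fifth; Eb3→Bbb3 = diminished fifth; Bbb3→C4 = augmented second; C4→Gb4 = diminished fifth.
The smallest is Bbb3 to C4, an augmented second (3 semitones).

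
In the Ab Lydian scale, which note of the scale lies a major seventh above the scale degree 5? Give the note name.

D

The scale is Ab Bb C D Eb F G.
The scale degree 5 is Eb; a major seventh above that is D — scale degree 4.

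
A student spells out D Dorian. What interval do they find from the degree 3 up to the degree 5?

M3

The scale runs D E F G A B C.
Degree 3 = F; 5th scale degree = A.
Counting 3 letters and 4 half steps from F gives a major third.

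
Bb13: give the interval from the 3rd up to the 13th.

perfect eleventh

Bb13 is spelled Bb, D, F, Ab, C, G.
The 3rd is D and the 13th is G.
D up to G spans 11 letter names and 17 semitones — a perfect eleventh.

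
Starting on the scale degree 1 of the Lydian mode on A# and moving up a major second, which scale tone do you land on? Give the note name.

The scale is A# B# C## D## E# F## G##.
The scale degree 1 is A#; a major second above that is B# — scale degree 2.

B#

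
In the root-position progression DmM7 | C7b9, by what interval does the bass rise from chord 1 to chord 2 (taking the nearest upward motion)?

The roots are D and C.
D up to C is 10 semitones, a half step narrower than a major seventh, so the interval is minor.

minor seventh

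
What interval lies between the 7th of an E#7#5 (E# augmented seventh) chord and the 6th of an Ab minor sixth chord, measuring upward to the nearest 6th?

diminished 3rd

The 7th of E#7#5 (E# augmented seventh) is D#; the 6th of Ab minor sixth is F.
D# up to F is 2 semitones, a whole step narrower than a major third, so the interval is diminished.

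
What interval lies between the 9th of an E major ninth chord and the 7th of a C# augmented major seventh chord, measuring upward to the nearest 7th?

A4

The 9th of E major ninth is F#; the 7th of C# augmented major seventh is B#.
From F# to B#: 6 semitones over a fourth = augmented.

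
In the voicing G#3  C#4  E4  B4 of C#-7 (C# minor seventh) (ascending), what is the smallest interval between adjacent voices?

Adjacent intervals: G#3→C#4 = perfect fourth; C#4→E4 = minor third; E4→B4 = perfect fifth.
The smallest is C#4 to E4, a minor third (3 semitones).

minor 3rd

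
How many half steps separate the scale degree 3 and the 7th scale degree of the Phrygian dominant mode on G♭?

The scale is G♭ A𝄫 B♭ C♭ D♭ E𝄫 F♭.
B♭ up to F♭ is a diminished fifth — 6 semitones.

6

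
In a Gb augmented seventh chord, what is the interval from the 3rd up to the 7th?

Spelling the chord: Gb, Bb, D, Fb.
So we need the interval from Bb up to Fb.
5 letter names make it a fifth; at 6 semitones (a half step narrower than perfect) the quality is diminished.

diminished fifth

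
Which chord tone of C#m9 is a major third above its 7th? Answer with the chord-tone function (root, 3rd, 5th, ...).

C# minor ninth: C# E G# B D#.
The 7th is B. A major third above B is D#.
D# is the chord's 9th.

9th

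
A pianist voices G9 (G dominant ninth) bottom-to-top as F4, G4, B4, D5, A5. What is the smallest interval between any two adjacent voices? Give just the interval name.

Adjacent intervals: F4→G4 = major second; G4→B4 = major third; B4→D5 = minor third; D5→A5 = perfect fifth.
The smallest is F4 to G4, a major second (2 semitones).

major second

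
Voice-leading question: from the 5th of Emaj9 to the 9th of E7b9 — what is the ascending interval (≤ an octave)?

diminished 5th

The 5th of Emaj9 is B; the 9th of E7b9 is F.
From B to F: 6 semitones over a fifth = diminished.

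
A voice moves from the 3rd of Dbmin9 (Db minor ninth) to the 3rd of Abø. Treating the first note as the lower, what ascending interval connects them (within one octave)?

perfect fifth

Dbmin9 (Db minor ninth) has Fb as its 3rd, and Abø has Cb as its 3rd.
From Fb to Cb is 7 semitones, exactly the perfect fifth.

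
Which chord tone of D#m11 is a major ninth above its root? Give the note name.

D#m11 (D# minor eleventh): D#-F#-A#-C#-E#-G#.
The root is D#. A major ninth above D# is E#.
E# is the chord's 9th.

E#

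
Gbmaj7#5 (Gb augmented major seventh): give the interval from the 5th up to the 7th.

minor 3rd

Spelling the chord: Gb Bb D F.
5th = D; 7th = F.
3 letter names make it a third; at 3 semitones (a half step narrower than major) the quality is minor.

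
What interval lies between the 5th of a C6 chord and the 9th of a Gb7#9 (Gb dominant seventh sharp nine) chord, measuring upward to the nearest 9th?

major second

The 5th of C6 is G; the 9th of Gb7#9 (Gb dominant seventh sharp nine) is A.
From G to A is 2 semitones, exactly the major second.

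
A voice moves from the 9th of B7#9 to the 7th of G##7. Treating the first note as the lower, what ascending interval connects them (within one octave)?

The 9th of B7#9 is C##; the 7th of G##7 is F##.
From C## to F## is 5 semitones, exactly the perfect fourth.

perfect 4th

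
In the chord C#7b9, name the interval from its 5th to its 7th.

C#7b9 (C# dominant seventh flat nine) is spelled C#-E#-G#-B-D.
That puts G# below B.
From G# to B: 3 semitones over a third = minor.

m3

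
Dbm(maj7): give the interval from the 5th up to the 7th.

major third

Spelling the chord: Db-Fb-Ab-C.
That puts Ab below C.
Counting 3 letters and 4 half steps from Ab gives a major third.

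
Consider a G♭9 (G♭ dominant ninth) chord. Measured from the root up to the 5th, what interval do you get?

perfect fifth

Spelling the chord: G♭, B♭, D♭, F♭, A♭.
The root is G♭ and the 5th is D♭.
G♭ up to D♭ spans 5 letter names and 7 semitones — a perfect fifth.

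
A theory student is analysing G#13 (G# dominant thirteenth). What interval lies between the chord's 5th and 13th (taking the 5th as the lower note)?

major ninth

G#13 (G# dominant thirteenth) is spelled G# B# D# F# A# E#.
That puts D# below E#.
Counting 9 letters and 14 half steps from D# gives a major ninth.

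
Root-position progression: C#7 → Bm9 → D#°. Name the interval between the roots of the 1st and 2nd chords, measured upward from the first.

The roots are C# and B.
From C# to B: 10 semitones over a seventh = minor.

minor 7th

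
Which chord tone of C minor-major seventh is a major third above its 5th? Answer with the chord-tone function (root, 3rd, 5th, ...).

7th

Spelling the chord: C E♭ G B.
The 5th is G. A major third above G is B.
B is the chord's 7th.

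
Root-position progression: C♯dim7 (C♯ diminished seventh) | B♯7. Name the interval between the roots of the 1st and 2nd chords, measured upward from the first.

major seventh

The roots are C♯ and B♯.
C♯ up to B♯ spans 7 letter names and 11 semitones — a major seventh.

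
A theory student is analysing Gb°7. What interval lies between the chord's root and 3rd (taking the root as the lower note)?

Spelling the chord: Gb, Bbb, Dbb, Fbb.
The root is Gb and the 3rd is Bbb.
From Gb to Bbb: 3 semitones over a third = minor.

minor third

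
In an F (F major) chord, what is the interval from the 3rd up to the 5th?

Fmaj: F A C.
The 3rd is A and the 5th is C.
3 letter names make it a third; at 3 semitones (a half step narrower than major) the quality is minor.

minor third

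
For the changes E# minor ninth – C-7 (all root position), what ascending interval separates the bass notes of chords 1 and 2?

The roots are E# and C.
E# up to C is 7 semitones, a whole step narrower than a major sixth, so the interval is diminished.

diminished sixth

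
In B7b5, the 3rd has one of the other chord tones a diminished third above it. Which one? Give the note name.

Spelling the chord: B–D#–F–A.
The 3rd is D#. A diminished third above D# is F.
F is the chord's 5th.

F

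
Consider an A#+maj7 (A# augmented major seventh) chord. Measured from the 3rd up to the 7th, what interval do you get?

perfect 5th

Spelling the chord: A#-C##-E##-G##.
So we need the interval from C## up to G##.
From C## to G## is 7 semitones, exactly the perfect fifth.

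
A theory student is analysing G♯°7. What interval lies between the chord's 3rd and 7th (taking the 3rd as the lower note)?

G♯°7: G♯ B D F.
The 3rd is B and the 7th is F.
From B to F: 6 semitones over a fifth = diminished.

diminished fifth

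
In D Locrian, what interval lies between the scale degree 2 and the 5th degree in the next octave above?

D locrian: D Eb F G Ab Bb C.
Scale degree 2 = Eb; scale degree 5 (up an octave) = Ab.
Eb up to Ab spans 11 letter names and 17 semitones — a perfect eleventh.

perfect eleventh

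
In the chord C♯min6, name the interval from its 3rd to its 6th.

augmented 4th

The chord tones of C♯m6 (C♯ minor sixth) are C♯ E G♯ A♯.
The 3rd is E and the 6th is A♯.
From E to A♯: 6 semitones over a fourth = augmented.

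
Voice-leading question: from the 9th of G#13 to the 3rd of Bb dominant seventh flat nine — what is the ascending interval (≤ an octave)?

The 9th of G#13 is A#; the 3rd of Bb dominant seventh flat nine is D.
From A# to D: 4 semitones over a fourth = diminished.

diminished 4th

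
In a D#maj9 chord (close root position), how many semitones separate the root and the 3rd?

The chord tones of D#maj9 are D# F## A# C## E#.
D# to F## is a major third: 4 semitones.

4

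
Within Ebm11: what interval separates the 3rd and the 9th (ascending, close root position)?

major 7th

Ebm11 is spelled Eb, Gb, Bb, Db, F, Ab.
3rd = Gb; 9th = F.
Counting 7 letters and 11 half steps from Gb gives a major seventh.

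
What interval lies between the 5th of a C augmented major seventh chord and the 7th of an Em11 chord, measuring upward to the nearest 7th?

The 5th of C augmented major seventh is G#; the 7th of Em11 is D.
From G# to D: 6 semitones over a fifth = diminished.

diminished fifth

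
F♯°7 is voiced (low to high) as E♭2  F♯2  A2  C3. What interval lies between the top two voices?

minor 3rd

Those voices are A2 and C3.
A up to C is 3 semitones, a half step narrower than a major third, so the interval is minor.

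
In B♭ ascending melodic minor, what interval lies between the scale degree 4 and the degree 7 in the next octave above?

B♭ melodic minor: B♭ C D♭ E♭ F G A.
Scale degree 4 = E♭; degree 7 (up an octave) = A.
E♭ up to A is 18 semitones, a half step wider than a perfect eleventh, so the interval is augmented.

augmented eleventh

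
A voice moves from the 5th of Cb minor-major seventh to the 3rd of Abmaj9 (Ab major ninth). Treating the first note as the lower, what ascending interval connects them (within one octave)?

The 5th of Cb minor-major seventh is Gb; the 3rd of Abmaj9 (Ab major ninth) is C.
From Gb to C: 6 semitones over a fourth = augmented.

augmented fourth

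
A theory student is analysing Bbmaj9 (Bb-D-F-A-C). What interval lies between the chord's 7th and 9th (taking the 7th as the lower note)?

7th = A; 9th = C.
3 letter names make it a third; at 3 semitones (a half step narrower than major) the quality is minor.

minor 3rd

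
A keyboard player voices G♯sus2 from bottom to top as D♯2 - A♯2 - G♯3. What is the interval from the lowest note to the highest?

The outer voices are D♯2 and G♯3.
From D♯ to G♯ is 17 semitones, exactly the perfect eleventh.

perfect eleventh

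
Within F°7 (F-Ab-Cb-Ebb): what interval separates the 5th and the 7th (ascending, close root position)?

minor 3rd

That puts Cb below Ebb.
Cb up to Ebb is 3 semitones, a half step narrower than a major third, so the interval is minor.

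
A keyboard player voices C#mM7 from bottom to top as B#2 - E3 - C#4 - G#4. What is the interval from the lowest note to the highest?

The outer voices are B#2 and G#4.
B# up to G# is 20 semitones, a half step narrower than a major thirteenth, so the interval is minor.

minor thirteenth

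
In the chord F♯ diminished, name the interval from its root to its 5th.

diminished fifth

The chord tones of F♯° are F♯, A, C.
So we need the interval from F♯ up to C.
F♯ up to C is 6 semitones, a half step narrower than a perfect fifth, so the interval is diminished.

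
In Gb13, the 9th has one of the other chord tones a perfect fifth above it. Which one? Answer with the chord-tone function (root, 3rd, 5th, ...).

13th

The chord tones of Gb dominant thirteenth are Gb, Bb, Db, Fb, Ab, Eb.
The 9th is Ab. A perfect fifth above Ab is Eb.
Eb is the chord's 13th.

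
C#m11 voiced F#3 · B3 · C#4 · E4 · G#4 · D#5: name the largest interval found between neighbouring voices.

P5

Adjacent intervals: F#3→B3 = perfect fourth; B3→C#4 = major second; C#4→E4 = minor third; E4→G#4 = major third; G#4→D#5 = perfect fifth.
The largest is G#4 to D#5, a perfect fifth (7 semitones).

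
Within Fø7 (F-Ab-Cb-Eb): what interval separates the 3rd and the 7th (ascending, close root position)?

perfect fifth

The 3rd is Ab and the 7th is Eb.
From Ab to Eb is 7 semitones, exactly the perfect fifth.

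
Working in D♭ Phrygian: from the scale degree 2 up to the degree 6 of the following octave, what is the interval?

Spelling D♭ Phrygian: D♭ E𝄫 F♭ G♭ A♭ B𝄫 C♭.
Scale degree 2 = E𝄫; 6th scale degree (up an octave) = B𝄫.
Counting 12 letters and 19 half steps from E𝄫 gives a perfect twelfth.

perfect 12th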